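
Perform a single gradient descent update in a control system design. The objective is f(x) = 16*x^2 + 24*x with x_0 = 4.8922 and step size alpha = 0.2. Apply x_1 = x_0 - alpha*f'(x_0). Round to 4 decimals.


We compute the gradient at x_0 and apply the update.
f'(x) = 32*x + 24
f'(4.8922) = 32*4.8922 + 24 = 180.5504
x_1 = 4.8922 - 0.2*180.5504 = -31.2179


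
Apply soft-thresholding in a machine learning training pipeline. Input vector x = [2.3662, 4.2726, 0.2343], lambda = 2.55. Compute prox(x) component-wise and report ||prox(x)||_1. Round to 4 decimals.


Soft-thresholding with lambda = 2.55:
prox(2.3662) = sign(2.3662)*max(|2.3662| - 2.55, 0) = 0.0
prox(4.2726) = sign(4.2726)*max(|4.2726| - 2.55, 0) = 1.7226
prox(0.2343) = sign(0.2343)*max(|0.2343| - 2.55, 0) = 0.0
prox(x) = [0.0, 1.7226, 0.0]
||prox(x)||_1 = 0.0 + 1.7226 + 0.0 = 1.7226


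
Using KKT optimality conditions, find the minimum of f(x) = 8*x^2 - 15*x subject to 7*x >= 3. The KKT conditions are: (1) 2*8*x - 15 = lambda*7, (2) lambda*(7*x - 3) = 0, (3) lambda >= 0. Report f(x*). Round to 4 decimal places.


Step 1: Try lambda = 0 (constraint inactive).
Stationarity: 2*8*x - 15 = 0
x* = 15/(2*8) = 0.9375
Check constraint: 7*0.9375 = 6.5625 >= 3 -- satisfied.
Step 2: Compute optimal value.
f(x*) = 8*0.9375^2 - 15*0.9375 = -7.0313


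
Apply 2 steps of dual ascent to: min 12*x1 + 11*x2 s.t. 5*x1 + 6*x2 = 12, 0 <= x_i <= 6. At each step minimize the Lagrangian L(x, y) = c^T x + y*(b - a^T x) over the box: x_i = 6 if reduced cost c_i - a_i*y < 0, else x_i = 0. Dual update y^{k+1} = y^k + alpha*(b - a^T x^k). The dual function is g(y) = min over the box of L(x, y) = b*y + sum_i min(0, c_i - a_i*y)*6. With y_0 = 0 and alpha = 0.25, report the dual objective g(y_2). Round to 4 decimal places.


Dual ascent for LP: min 12*x1 + 11*x2, 5*x1 + 6*x2 = 12, 0 <= x_i <= 6
Step 1: y^k = 0.0, reduced costs: (12.0, 11.0)
  x^k = (0.0, 0.0), subgradient = b - a^T x = 12.0
  y^{k+1} = 0.0 + 0.25*12.0 = 3.0
Step 2: y^k = 3.0, reduced costs: (-3.0, -7.0)
  x^k = (6.0, 6.0), subgradient = b - a^T x = -54.0
  y^{k+1} = 3.0 + 0.25*-54.0 = -10.5
Dual objective at y_2 = -10.5: reduced costs (64.5, 74.0), box minimizer x = (0.0, 0.0)
g(y_2) = b*y + (c1 - a1*y)*x1 + (c2 - a2*y)*x2 = 12*(-10.5) + 64.5*0.0 + 74.0*0.0 = -126.0 + 0.0 + 0.0 = -126.0


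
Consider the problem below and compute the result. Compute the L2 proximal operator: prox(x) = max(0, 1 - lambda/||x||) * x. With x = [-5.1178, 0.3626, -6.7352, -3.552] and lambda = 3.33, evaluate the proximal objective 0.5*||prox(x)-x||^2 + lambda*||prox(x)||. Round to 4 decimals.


Step 1: Compute ||x||.
||x|| = 9.1817
Step 2: Compute scaling factor.
scale = max(0, 1 - 3.33/9.1817) = 0.6373
Step 3: prox(x) = [-3.2617, 0.2311, -4.2925, -2.2638]
||prox(x)|| = 5.8517
Step 4: Proximal objective.
0.5*||prox-x||^2 = 5.5445
lambda*||prox|| = 19.4862
Total = 25.0305


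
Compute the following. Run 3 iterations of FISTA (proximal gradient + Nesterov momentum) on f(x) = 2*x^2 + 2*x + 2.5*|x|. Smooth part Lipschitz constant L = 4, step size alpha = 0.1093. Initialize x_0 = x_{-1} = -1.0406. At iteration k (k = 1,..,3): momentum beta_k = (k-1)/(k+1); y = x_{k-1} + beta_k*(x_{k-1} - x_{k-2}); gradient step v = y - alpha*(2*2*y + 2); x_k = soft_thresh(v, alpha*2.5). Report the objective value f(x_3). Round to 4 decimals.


FISTA on f(x) = 2*x^2 + 2*x + 2.5*|x|
L = 4, alpha = 0.1093
Iteration 1: beta = 0.0, y = -1.0406 + 0.0*(-1.0406 + 1.0406) = -1.0406
  grad(y) = -2.1624, v = y - alpha*grad = -0.8042
  prox(v) = soft_thresh(-0.8042, 0.2733) = -0.531
Iteration 2: beta = 0.3333, y = -0.531 + 0.3333*(-0.531 + 1.0406) = -0.3611
  grad(y) = 0.5555, v = y - alpha*grad = -0.4218
  prox(v) = soft_thresh(-0.4218, 0.2733) = -0.1486
Iteration 3: beta = 0.5, y = -0.1486 + 0.5*(-0.1486 + 0.531) = 0.0426
  grad(y) = 2.1704, v = y - alpha*grad = -0.1946
  prox(v) = soft_thresh(-0.1946, 0.2733) = 0.0
f(x_3) = 2*0.0^2 + 2*0.0 + 2.5*|0.0| = 0.0


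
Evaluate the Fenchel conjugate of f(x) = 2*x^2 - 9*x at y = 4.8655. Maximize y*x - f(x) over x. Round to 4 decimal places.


f*(y) = sup_x {y*x - a*x^2 - b*x} = sup_x {(y-b)*x - a*x^2}
FOC: (y - b) - 2a*x = 0 => x* = (y - b)/(2a)
x* = (4.8655 + 9)/(2*2) = 3.4664
f*(4.8655) = (y-b)^2/(4a) = (4.8655 + 9)^2/(4*2)
= 192.2521/8 = 24.0315


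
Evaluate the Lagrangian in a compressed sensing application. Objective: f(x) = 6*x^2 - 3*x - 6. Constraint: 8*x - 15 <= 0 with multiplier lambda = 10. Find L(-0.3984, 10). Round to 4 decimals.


Step 1: Evaluate f(x).
f(-0.3984) = 6*(-0.3984)^2 - 3*(-0.3984) - 6 = -3.8525
Step 2: Evaluate g(x).
g(-0.3984) = 8*-0.3984 - 15 = -18.1872
Step 3: Compute Lagrangian.
L = -3.8525 + 10*-18.1872 = -185.7245


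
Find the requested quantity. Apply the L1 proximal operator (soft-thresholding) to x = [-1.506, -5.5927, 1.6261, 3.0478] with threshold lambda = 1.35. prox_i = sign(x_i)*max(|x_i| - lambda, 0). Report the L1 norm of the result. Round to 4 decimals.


Soft-thresholding with lambda = 1.35:
prox(-1.506) = sign(-1.506)*max(|-1.506| - 1.35, 0) = -0.156
prox(-5.5927) = sign(-5.5927)*max(|-5.5927| - 1.35, 0) = -4.2427
prox(1.6261) = sign(1.6261)*max(|1.6261| - 1.35, 0) = 0.2761
prox(3.0478) = sign(3.0478)*max(|3.0478| - 1.35, 0) = 1.6978
prox(x) = [-0.156, -4.2427, 0.2761, 1.6978]
||prox(x)||_1 = 0.156 + 4.2427 + 0.2761 + 1.6978 = 6.3726


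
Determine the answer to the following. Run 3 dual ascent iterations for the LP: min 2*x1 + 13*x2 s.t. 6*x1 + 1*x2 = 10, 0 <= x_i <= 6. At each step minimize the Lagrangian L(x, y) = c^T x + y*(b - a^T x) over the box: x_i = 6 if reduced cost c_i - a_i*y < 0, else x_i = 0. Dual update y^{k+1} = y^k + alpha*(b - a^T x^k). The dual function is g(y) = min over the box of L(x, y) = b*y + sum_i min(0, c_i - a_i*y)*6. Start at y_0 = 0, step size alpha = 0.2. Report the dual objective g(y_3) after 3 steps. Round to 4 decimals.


Dual ascent for LP: min 2*x1 + 13*x2, 6*x1 + 1*x2 = 10, 0 <= x_i <= 6
Step 1: y^k = 0.0, reduced costs: (2.0, 13.0)
  x^k = (0.0, 0.0), subgradient = b - a^T x = 10.0
  y^{k+1} = 0.0 + 0.2*10.0 = 2.0
Step 2: y^k = 2.0, reduced costs: (-10.0, 11.0)
  x^k = (6.0, 0.0), subgradient = b - a^T x = -26.0
  y^{k+1} = 2.0 + 0.2*-26.0 = -3.2
Step 3: y^k = -3.2, reduced costs: (21.2, 16.2)
  x^k = (0.0, 0.0), subgradient = b - a^T x = 10.0
  y^{k+1} = -3.2 + 0.2*10.0 = -1.2
Dual objective at y_3 = -1.2: reduced costs (9.2, 14.2), box minimizer x = (0.0, 0.0)
g(y_3) = b*y + (c1 - a1*y)*x1 + (c2 - a2*y)*x2 = 10*(-1.2) + 9.2*0.0 + 14.2*0.0 = -12.0 + 0.0 + 0.0 = -12.0


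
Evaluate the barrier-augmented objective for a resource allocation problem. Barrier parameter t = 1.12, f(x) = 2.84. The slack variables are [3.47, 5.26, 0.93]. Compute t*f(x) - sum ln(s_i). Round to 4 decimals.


Step 1: Compute log-barrier.
ln values: [1.2442, 1.6601, -0.0726]
phi = -(1.2442 + 1.6601 - 0.0726) = -2.8317
Step 2: Compute augmented objective.
t*f(x) = 1.12*2.84 = 3.1808
Total = 3.1808 - 2.8317 = 0.3491


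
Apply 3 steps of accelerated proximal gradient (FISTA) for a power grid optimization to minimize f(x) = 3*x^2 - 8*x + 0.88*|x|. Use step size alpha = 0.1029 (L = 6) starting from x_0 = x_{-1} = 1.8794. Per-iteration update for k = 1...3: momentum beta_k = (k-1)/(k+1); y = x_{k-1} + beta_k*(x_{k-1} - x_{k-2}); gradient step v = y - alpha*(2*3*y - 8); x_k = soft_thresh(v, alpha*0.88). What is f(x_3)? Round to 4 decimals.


FISTA on f(x) = 3*x^2 - 8*x + 0.88*|x|
L = 6, alpha = 0.1029
Iteration 1: beta = 0.0, y = 1.8794 + 0.0*(1.8794 - 1.8794) = 1.8794
  grad(y) = 3.2764, v = y - alpha*grad = 1.5423
  prox(v) = soft_thresh(1.5423, 0.0906) = 1.4517
Iteration 2: beta = 0.3333, y = 1.4517 + 0.3333*(1.4517 - 1.8794) = 1.3091
  grad(y) = -0.1451, v = y - alpha*grad = 1.3241
  prox(v) = soft_thresh(1.3241, 0.0906) = 1.2335
Iteration 3: beta = 0.5, y = 1.2335 + 0.5*(1.2335 - 1.4517) = 1.1244
  grad(y) = -1.2534, v = y - alpha*grad = 1.2534
  prox(v) = soft_thresh(1.2534, 0.0906) = 1.1629
f(x_3) = 3*1.1629^2 - 8*1.1629 + 0.88*|1.1629| = -4.2228


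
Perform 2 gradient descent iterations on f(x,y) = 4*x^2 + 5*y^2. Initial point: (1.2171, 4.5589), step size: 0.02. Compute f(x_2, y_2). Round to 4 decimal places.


Gradient descent on f(x,y) = 4*x^2 + 5*y^2.
Starting point: (1.2171, 4.5589), alpha = 0.02
Step 1: grad_x = 2*4*1.2171 = 9.7368, grad_y = 2*5*4.5589 = 45.589
  x_1 = 1.2171 - 0.02*9.7368 = 1.0224
  y_1 = 4.5589 - 0.02*45.589 = 3.6471
Step 2: grad_x = 2*4*1.0224 = 8.1789, grad_y = 2*5*3.6471 = 36.4712
  x_2 = 1.0224 - 0.02*8.1789 = 0.8588
  y_2 = 3.6471 - 0.02*36.4712 = 2.9177
f(0.8588, 2.9177) = 4*0.8588^2 + 5*2.9177^2 = 45.5148


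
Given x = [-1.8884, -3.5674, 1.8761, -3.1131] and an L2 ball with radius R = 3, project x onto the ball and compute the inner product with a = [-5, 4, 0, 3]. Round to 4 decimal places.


Step 1: Compute ||x|| (intermediates to 6 decimals).
||x|| = sqrt((-1.8884)^2 + (-3.5674)^2 + 1.8761^2 + (-3.1131)^2) = 5.431716
Step 2: Project.
Since ||x|| > R, scale = R/||x|| = 3/5.431716 = 0.552312, proj(x) = scale * x
proj(x) = [-1.042986, -1.970318, 1.036193, -1.719402]
Step 3: Dot product.
a^T * proj(x) = -5*(-1.042986) + 4*(-1.970318) + 0*1.036193 + 3*(-1.719402) = -7.8245


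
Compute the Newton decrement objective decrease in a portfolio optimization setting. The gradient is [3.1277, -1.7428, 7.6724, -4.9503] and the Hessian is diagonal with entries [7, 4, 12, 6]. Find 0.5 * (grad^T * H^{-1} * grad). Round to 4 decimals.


Step 1: H is diagonal, so H^(-1) * g = [0.4468, -0.4357, 0.6394, -0.8251].
Step 2: g^T H^(-1) g = sum_i g_i^2 / H_ii
  = (3.1277)^2/7 + (-1.7428)^2/4 + (7.6724)^2/12 + (-4.9503)^2/6
  = 1.3975 + 0.7593 + 4.9055 + 4.0842 = 11.1466
Step 3: Objective decrease = 0.5 * g^T H^(-1) g = 5.5733


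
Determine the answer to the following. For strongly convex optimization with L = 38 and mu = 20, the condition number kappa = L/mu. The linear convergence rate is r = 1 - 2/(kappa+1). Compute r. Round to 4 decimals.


Step 1: Compute the condition number.
kappa = L/mu = 38/20 = 1.9
Step 2: Compute the convergence rate.
r = 1 - 2/(kappa + 1) = 1 - 2*mu/(L + mu) = (L - mu)/(L + mu) = 18/58 = 0.3103


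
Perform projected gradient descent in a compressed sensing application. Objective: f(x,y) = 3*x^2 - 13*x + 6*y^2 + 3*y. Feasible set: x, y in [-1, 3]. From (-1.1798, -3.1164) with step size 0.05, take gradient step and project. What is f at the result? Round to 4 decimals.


Step 1: Compute gradient at (-1.1798, -3.1164).
grad_x = 2*3*-1.1798 - 13 = -20.0788
grad_y = 2*6*-3.1164 + 3 = -34.3968
Step 2: Gradient step.
x_raw = -1.1798 - 0.05*-20.0788 = -0.1759
y_raw = -3.1164 - 0.05*-34.3968 = -1.3966
Step 3: Project onto [-1, 3].
x_proj = clip(-0.1759) = -0.1759
y_proj = clip(-1.3966) = -1.0
Step 4: Evaluate f.
f(-0.1759, -1.0) = 5.379


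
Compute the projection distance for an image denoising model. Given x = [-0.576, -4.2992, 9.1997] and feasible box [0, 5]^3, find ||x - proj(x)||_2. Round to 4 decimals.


Project each component onto [0, 5].
clip(-0.576) = 0.0, clip(-4.2992) = 0.0, clip(9.1997) = 5.0
Projection = [0.0, 0.0, 5.0]
Squared diffs: [0.3318, 18.4831, 17.6375]
Distance = sqrt(36.4524) = 6.0376


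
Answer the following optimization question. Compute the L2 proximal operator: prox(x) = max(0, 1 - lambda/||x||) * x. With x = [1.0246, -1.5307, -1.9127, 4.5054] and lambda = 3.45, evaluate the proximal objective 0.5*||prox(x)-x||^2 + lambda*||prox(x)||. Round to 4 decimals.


Step 1: Compute ||x||.
||x|| = 5.2297
Step 2: Compute scaling factor.
scale = max(0, 1 - 3.45/5.2297) = 0.3403
Step 3: prox(x) = [0.3487, -0.5209, -0.6509, 1.5332]
||prox(x)|| = 1.7797
Step 4: Proximal objective.
0.5*||prox-x||^2 = 5.9513
lambda*||prox|| = 6.14
Total = 12.0913


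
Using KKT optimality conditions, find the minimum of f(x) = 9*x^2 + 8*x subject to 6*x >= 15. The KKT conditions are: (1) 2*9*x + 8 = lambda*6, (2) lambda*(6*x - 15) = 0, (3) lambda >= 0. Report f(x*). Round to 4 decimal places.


Step 1: Try lambda = 0 (constraint inactive).
x_unc = -8/(2*9) = -0.4444
Check: 6*-0.4444 = -2.6664 < 15 -- violated!
Step 2: Constraint must be active: 6*x = 15
x* = 15/6 = 2.5
lambda = (2*9*2.5 + 8)/6 = 8.8333
Step 3: Compute optimal value.
f(x*) = 9*2.5^2 + 8*2.5 = 76.25


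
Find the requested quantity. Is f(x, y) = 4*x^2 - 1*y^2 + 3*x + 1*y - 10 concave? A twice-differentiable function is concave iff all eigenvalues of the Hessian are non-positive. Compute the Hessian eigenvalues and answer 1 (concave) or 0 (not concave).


The Hessian of f(x,y) = 4*x^2 - 1*y^2 + 3*x + 1*y - 10 is:
H = [[8, 0], [0, -2]]
Trace = 8 - 2 = 6
Determinant = 8*-2 - (0)^2 = -16
Discriminant = (6)^2 - 4*-16 = 100.0
Eigenvalues: lambda_1 = -2.0, lambda_2 = 8.0
The function is not concave.

0


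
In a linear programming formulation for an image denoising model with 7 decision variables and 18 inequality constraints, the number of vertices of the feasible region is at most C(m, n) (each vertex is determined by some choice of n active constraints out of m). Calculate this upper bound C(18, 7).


Each vertex corresponds to some choice of n active constraints out of m, so the number of vertices is at most C(m, n) = m! / (n!(m-n)!).
m = 18, n = 7
Numerator: 18 * 17 * 16 * 15 * 14 * 13 * 12
Denominator: 7! = 5040
C(18, 7) = 31824


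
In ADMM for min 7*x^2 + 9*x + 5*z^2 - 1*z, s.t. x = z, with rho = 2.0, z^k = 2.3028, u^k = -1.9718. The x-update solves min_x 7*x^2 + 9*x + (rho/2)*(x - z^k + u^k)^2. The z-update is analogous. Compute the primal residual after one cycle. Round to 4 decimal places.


ADMM iteration with rho = 2.0, z^k = 2.3028, u^k = -1.9718
Step 1: x-update.
Minimize 7*x^2 + 9*x + (2.0/2)*(x - 2.3028 - 1.9718)^2
FOC: (2*7 + 2.0)*x = -9 + 2.0*(2.3028 + 1.9718)
x^{k+1} = -0.0282
Step 2: z-update.
Minimize 5*z^2 - 1*z + (2.0/2)*(-0.0282 - z - 1.9718)^2
FOC: (2*5 + 2.0)*z = 1 + 2.0*(-0.0282 - 1.9718)
z^{k+1} = -0.25
Step 3: u-update.
u^{k+1} = -1.9718 - 0.0282 + 0.25 = -1.75
Step 4: Primal residual = |-0.0282 + 0.25| = 0.2218


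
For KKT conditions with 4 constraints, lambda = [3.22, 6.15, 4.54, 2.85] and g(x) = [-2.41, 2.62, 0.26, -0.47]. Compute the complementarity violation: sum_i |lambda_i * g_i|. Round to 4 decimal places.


KKT complementary slackness check:
lambda_1 * g_1 = 3.22 * -2.41 = -7.7602
lambda_2 * g_2 = 6.15 * 2.62 = 16.113
lambda_3 * g_3 = 4.54 * 0.26 = 1.1804
lambda_4 * g_4 = 2.85 * -0.47 = -1.3395
Total violation = 7.7602 + 16.113 + 1.1804 + 1.3395 = 26.3931


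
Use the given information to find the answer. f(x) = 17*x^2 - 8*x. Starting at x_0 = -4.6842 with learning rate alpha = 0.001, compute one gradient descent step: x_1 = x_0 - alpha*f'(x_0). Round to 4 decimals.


We compute the gradient at x_0 and apply the update.
f'(x) = 34*x - 8
f'(-4.6842) = 34*-4.6842 - 8 = -167.2628
x_1 = -4.6842 - 0.001*-167.2628 = -4.5169


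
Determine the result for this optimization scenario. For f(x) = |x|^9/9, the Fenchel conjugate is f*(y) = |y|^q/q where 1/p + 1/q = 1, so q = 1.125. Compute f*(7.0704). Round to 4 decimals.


The conjugate exponent q satisfies 1/p + 1/q = 1.
p = 9, so q = 9/(9 - 1) = 1.125
|y|^q = 7.0704^1.125 = 9.0287
f*(7.0704) = 9.0287 / 1.125 = 8.0255


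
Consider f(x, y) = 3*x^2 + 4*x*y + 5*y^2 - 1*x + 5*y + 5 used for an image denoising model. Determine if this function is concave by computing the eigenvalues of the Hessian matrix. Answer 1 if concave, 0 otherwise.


The Hessian of f(x,y) = 3*x^2 + 4*x*y + 5*y^2 - 1*x + 5*y + 5 is:
H = [[6, 4], [4, 10]]
Trace = 6 + 10 = 16
Determinant = 6*10 - (4)^2 = 44
Discriminant = (16)^2 - 4*44 = 80.0
Eigenvalues: lambda_1 = 3.5279, lambda_2 = 12.4721
The function is not concave.

0


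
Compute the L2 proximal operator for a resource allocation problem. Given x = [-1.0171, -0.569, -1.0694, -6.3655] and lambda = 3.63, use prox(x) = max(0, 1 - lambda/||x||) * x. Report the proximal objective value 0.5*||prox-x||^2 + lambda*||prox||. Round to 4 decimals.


Step 1: Compute ||x||.
||x|| = 6.5591
Step 2: Compute scaling factor.
scale = max(0, 1 - 3.63/6.5591) = 0.4466
Step 3: prox(x) = [-0.4542, -0.2541, -0.4776, -2.8426]
||prox(x)|| = 2.9291
Step 4: Proximal objective.
0.5*||prox-x||^2 = 6.5885
lambda*||prox|| = 10.6326
Total = 17.221


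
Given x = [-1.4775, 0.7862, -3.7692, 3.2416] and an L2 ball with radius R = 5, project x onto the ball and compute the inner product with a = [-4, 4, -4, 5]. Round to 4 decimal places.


Step 1: Compute ||x|| (intermediates to 6 decimals).
||x|| = sqrt((-1.4775)^2 + 0.7862^2 + (-3.7692)^2 + 3.2416^2) = 5.245565
Step 2: Project.
Since ||x|| > R, scale = R/||x|| = 5/5.245565 = 0.953186, proj(x) = scale * x
proj(x) = [-1.408332, 0.749395, -3.592749, 3.089848]
Step 3: Dot product.
a^T * proj(x) = -4*(-1.408332) + 4*0.749395 - 4*(-3.592749) + 5*3.089848 = 38.4511


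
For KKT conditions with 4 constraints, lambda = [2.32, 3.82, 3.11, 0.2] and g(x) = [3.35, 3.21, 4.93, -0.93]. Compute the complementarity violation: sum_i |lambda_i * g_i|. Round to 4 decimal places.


KKT complementary slackness check:
lambda_1 * g_1 = 2.32 * 3.35 = 7.772
lambda_2 * g_2 = 3.82 * 3.21 = 12.2622
lambda_3 * g_3 = 3.11 * 4.93 = 15.3323
lambda_4 * g_4 = 0.2 * -0.93 = -0.186
Total violation = 7.772 + 12.2622 + 15.3323 + 0.186 = 35.5525


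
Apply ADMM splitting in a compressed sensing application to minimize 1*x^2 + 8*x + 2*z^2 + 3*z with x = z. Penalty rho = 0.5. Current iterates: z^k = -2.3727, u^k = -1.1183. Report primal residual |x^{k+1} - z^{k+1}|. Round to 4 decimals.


ADMM iteration with rho = 0.5, z^k = -2.3727, u^k = -1.1183
Step 1: x-update.
Minimize 1*x^2 + 8*x + (0.5/2)*(x + 2.3727 - 1.1183)^2
FOC: (2*1 + 0.5)*x = -8 + 0.5*(-2.3727 + 1.1183)
x^{k+1} = -3.4509
Step 2: z-update.
Minimize 2*z^2 + 3*z + (0.5/2)*(-3.4509 - z - 1.1183)^2
FOC: (2*2 + 0.5)*z = -3 + 0.5*(-3.4509 - 1.1183)
z^{k+1} = -1.1744
Step 3: u-update.
u^{k+1} = -1.1183 - 3.4509 + 1.1744 = -3.3948
Step 4: Primal residual = |-3.4509 + 1.1744| = 2.2765


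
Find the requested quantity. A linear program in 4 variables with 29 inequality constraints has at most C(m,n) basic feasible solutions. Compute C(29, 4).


Each vertex corresponds to some choice of n active constraints out of m, so the number of vertices is at most C(m, n) = m! / (n!(m-n)!).
m = 29, n = 4
Numerator: 29 * 28 * 27 * 26
Denominator: 4! = 24
C(29, 4) = 23751


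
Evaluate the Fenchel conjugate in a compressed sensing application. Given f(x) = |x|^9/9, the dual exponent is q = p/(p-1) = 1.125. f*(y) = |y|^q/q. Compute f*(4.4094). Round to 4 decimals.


The conjugate exponent q satisfies 1/p + 1/q = 1.
p = 9, so q = 9/(9 - 1) = 1.125
|y|^q = 4.4094^1.125 = 5.308
f*(4.4094) = 5.308 / 1.125 = 4.7182


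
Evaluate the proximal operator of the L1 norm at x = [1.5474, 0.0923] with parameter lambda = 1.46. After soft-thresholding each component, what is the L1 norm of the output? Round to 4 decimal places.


Soft-thresholding with lambda = 1.46:
prox(1.5474) = sign(1.5474)*max(|1.5474| - 1.46, 0) = 0.0874
prox(0.0923) = sign(0.0923)*max(|0.0923| - 1.46, 0) = 0.0
prox(x) = [0.0874, 0.0]
||prox(x)||_1 = 0.0874 + 0.0 = 0.0874


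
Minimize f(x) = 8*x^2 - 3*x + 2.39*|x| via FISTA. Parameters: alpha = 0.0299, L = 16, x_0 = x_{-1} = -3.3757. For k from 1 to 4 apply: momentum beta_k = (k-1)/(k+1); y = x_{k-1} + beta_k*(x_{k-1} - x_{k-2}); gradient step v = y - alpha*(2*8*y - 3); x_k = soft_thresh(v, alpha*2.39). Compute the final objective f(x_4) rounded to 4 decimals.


FISTA on f(x) = 8*x^2 - 3*x + 2.39*|x|
L = 16, alpha = 0.0299
Iteration 1: beta = 0.0, y = -3.3757 + 0.0*(-3.3757 + 3.3757) = -3.3757
  grad(y) = -57.0112, v = y - alpha*grad = -1.6711
  prox(v) = soft_thresh(-1.6711, 0.0715) = -1.5996
Iteration 2: beta = 0.3333, y = -1.5996 + 0.3333*(-1.5996 + 3.3757) = -1.0076
  grad(y) = -19.1212, v = y - alpha*grad = -0.4358
  prox(v) = soft_thresh(-0.4358, 0.0715) = -0.3644
Iteration 3: beta = 0.5, y = -0.3644 + 0.5*(-0.3644 + 1.5996) = 0.2532
  grad(y) = 1.0515, v = y - alpha*grad = 0.2218
  prox(v) = soft_thresh(0.2218, 0.0715) = 0.1503
Iteration 4: beta = 0.6, y = 0.1503 + 0.6*(0.1503 + 0.3644) = 0.4591
  grad(y) = 4.3463, v = y - alpha*grad = 0.3292
  prox(v) = soft_thresh(0.3292, 0.0715) = 0.2577
f(x_4) = 8*0.2577^2 - 3*0.2577 + 2.39*|0.2577| = 0.3742


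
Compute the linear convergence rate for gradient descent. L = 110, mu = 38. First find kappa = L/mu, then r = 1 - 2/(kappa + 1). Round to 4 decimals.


Step 1: Compute the condition number.
kappa = L/mu = 110/38 = 2.8947
Step 2: Compute the convergence rate.
r = 1 - 2/(kappa + 1) = 1 - 2*mu/(L + mu) = (L - mu)/(L + mu) = 72/148 = 0.4865


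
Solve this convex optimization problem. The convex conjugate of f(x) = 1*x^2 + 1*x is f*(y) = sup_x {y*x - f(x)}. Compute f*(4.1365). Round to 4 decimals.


f*(y) = sup_x {y*x - a*x^2 - b*x} = sup_x {(y-b)*x - a*x^2}
FOC: (y - b) - 2a*x = 0 => x* = (y - b)/(2a)
x* = (4.1365 - 1)/(2*1) = 1.5683
f*(4.1365) = (y-b)^2/(4a) = (4.1365 - 1)^2/(4*1)
= 9.8376/4 = 2.4594


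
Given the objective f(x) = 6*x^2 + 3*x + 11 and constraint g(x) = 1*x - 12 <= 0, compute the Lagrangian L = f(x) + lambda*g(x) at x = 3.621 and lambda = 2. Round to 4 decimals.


Step 1: Evaluate f(x).
f(3.621) = 6*3.621^2 + 3*3.621 + 11 = 100.5328
Step 2: Evaluate g(x).
g(3.621) = 1*3.621 - 12 = -8.379
Step 3: Compute Lagrangian.
L = 100.5328 + 2*-8.379 = 83.7748


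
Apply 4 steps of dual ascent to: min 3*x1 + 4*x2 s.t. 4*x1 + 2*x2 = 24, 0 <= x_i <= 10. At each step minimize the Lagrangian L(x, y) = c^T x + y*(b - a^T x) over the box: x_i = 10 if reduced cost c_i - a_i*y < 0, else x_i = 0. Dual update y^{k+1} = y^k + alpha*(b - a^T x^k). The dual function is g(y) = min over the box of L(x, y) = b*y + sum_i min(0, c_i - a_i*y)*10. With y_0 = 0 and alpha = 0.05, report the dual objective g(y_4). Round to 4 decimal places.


Dual ascent for LP: min 3*x1 + 4*x2, 4*x1 + 2*x2 = 24, 0 <= x_i <= 10
Step 1: y^k = 0.0, reduced costs: (3.0, 4.0)
  x^k = (0.0, 0.0), subgradient = b - a^T x = 24.0
  y^{k+1} = 0.0 + 0.05*24.0 = 1.2
Step 2: y^k = 1.2, reduced costs: (-1.8, 1.6)
  x^k = (10.0, 0.0), subgradient = b - a^T x = -16.0
  y^{k+1} = 1.2 + 0.05*-16.0 = 0.4
Step 3: y^k = 0.4, reduced costs: (1.4, 3.2)
  x^k = (0.0, 0.0), subgradient = b - a^T x = 24.0
  y^{k+1} = 0.4 + 0.05*24.0 = 1.6
Step 4: y^k = 1.6, reduced costs: (-3.4, 0.8)
  x^k = (10.0, 0.0), subgradient = b - a^T x = -16.0
  y^{k+1} = 1.6 + 0.05*-16.0 = 0.8
Dual objective at y_4 = 0.8: reduced costs (-0.2, 2.4), box minimizer x = (10.0, 0.0)
g(y_4) = b*y + (c1 - a1*y)*x1 + (c2 - a2*y)*x2 = 24*0.8 + (-0.2)*10.0 + 2.4*0.0 = 19.2 - 2.0 + 0.0 = 17.2


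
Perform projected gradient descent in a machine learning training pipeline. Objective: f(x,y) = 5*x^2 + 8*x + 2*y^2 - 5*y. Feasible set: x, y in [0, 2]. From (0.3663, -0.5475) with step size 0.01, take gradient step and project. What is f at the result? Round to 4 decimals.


Step 1: Compute gradient at (0.3663, -0.5475).
grad_x = 2*5*0.3663 + 8 = 11.663
grad_y = 2*2*-0.5475 - 5 = -7.19
Step 2: Gradient step.
x_raw = 0.3663 - 0.01*11.663 = 0.2497
y_raw = -0.5475 - 0.01*-7.19 = -0.4756
Step 3: Project onto [0, 2].
x_proj = clip(0.2497) = 0.2497
y_proj = clip(-0.4756) = 0.0
Step 4: Evaluate f.
f(0.2497, 0.0) = 2.309


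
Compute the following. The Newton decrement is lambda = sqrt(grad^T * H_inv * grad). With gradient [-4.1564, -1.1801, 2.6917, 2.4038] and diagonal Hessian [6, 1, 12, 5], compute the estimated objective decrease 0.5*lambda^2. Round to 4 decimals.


Step 1: H is diagonal, so H^(-1) * g = [-0.6927, -1.1801, 0.2243, 0.4808].
Step 2: g^T H^(-1) g = sum_i g_i^2 / H_ii
  = (-4.1564)^2/6 + (-1.1801)^2/1 + (2.6917)^2/12 + (2.4038)^2/5
  = 2.8793 + 1.3926 + 0.6038 + 1.1557 = 6.0313
Step 3: Objective decrease = 0.5 * g^T H^(-1) g = 3.0157


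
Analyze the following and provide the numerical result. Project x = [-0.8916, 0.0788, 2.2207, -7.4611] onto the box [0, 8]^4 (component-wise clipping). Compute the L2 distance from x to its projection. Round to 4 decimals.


Project each component onto [0, 8].
clip(-0.8916) = 0.0, clip(0.0788) = 0.0788, clip(2.2207) = 2.2207, clip(-7.4611) = 0.0
Projection = [0.0, 0.0788, 2.2207, 0.0]
Squared diffs: [0.795, 0.0, 0.0, 55.668]
Distance = sqrt(56.463) = 7.5142


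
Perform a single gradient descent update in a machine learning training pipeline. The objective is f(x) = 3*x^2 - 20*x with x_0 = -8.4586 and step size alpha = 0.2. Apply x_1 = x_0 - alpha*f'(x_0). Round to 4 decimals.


We compute the gradient at x_0 and apply the update.
f'(x) = 6*x - 20
f'(-8.4586) = 6*-8.4586 - 20 = -70.7516
x_1 = -8.4586 - 0.2*-70.7516 = 5.6917


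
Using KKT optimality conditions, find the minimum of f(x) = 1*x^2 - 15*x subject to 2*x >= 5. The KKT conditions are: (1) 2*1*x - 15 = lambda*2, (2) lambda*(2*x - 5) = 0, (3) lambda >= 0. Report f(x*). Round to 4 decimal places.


Step 1: Try lambda = 0 (constraint inactive).
Stationarity: 2*1*x - 15 = 0
x* = 15/(2*1) = 7.5
Check constraint: 2*7.5 = 15.0 >= 5 -- satisfied.
Step 2: Compute optimal value.
f(x*) = 1*7.5^2 - 15*7.5 = -56.25


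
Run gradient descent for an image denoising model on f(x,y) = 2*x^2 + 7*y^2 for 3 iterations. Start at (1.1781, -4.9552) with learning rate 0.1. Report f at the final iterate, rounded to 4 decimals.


Gradient descent on f(x,y) = 2*x^2 + 7*y^2.
Starting point: (1.1781, -4.9552), alpha = 0.1
Step 1: grad_x = 2*2*1.1781 = 4.7124, grad_y = 2*7*-4.9552 = -69.3728
  x_1 = 1.1781 - 0.1*4.7124 = 0.7069
  y_1 = -4.9552 - 0.1*-69.3728 = 1.9821
Step 2: grad_x = 2*2*0.7069 = 2.8274, grad_y = 2*7*1.9821 = 27.7491
  x_2 = 0.7069 - 0.1*2.8274 = 0.4241
  y_2 = 1.9821 - 0.1*27.7491 = -0.7928
Step 3: grad_x = 2*2*0.4241 = 1.6965, grad_y = 2*7*-0.7928 = -11.0996
  x_3 = 0.4241 - 0.1*1.6965 = 0.2545
  y_3 = -0.7928 - 0.1*-11.0996 = 0.3171
f(0.2545, 0.3171) = 2*0.2545^2 + 7*0.3171^2 = 0.8335


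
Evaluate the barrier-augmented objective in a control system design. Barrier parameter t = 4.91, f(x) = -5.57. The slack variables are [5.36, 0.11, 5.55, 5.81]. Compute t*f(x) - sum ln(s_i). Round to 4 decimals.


Step 1: Compute log-barrier.
ln values: [1.679, -2.2073, 1.7138, 1.7596]
phi = -(1.679 - 2.2073 + 1.7138 + 1.7596) = -2.9451
Step 2: Compute augmented objective.
t*f(x) = 4.91*-5.57 = -27.3487
Total = -27.3487 - 2.9451 = -30.2938


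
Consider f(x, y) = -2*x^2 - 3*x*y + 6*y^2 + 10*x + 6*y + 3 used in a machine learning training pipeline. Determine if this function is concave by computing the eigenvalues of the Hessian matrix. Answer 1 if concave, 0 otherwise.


The Hessian of f(x,y) = -2*x^2 - 3*x*y + 6*y^2 + 10*x + 6*y + 3 is:
H = [[-4, -3], [-3, 12]]
Trace = -4 + 12 = 8
Determinant = -4*12 - (-3)^2 = -57
Discriminant = (8)^2 - 4*-57 = 292.0
Eigenvalues: lambda_1 = -4.544, lambda_2 = 12.544
The function is not concave.

0


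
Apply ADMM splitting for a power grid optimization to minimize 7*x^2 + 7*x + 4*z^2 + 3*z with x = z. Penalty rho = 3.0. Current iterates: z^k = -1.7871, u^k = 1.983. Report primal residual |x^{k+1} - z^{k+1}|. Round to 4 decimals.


ADMM iteration with rho = 3.0, z^k = -1.7871, u^k = 1.983
Step 1: x-update.
Minimize 7*x^2 + 7*x + (3.0/2)*(x + 1.7871 + 1.983)^2
FOC: (2*7 + 3.0)*x = -7 + 3.0*(-1.7871 - 1.983)
x^{k+1} = -1.0771
Step 2: z-update.
Minimize 4*z^2 + 3*z + (3.0/2)*(-1.0771 - z + 1.983)^2
FOC: (2*4 + 3.0)*z = -3 + 3.0*(-1.0771 + 1.983)
z^{k+1} = -0.0257
Step 3: u-update.
u^{k+1} = 1.983 - 1.0771 + 0.0257 = 0.9316
Step 4: Primal residual = |-1.0771 + 0.0257| = 1.0514


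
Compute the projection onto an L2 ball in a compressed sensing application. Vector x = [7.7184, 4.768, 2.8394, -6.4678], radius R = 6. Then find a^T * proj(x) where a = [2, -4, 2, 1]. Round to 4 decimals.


Step 1: Compute ||x|| (intermediates to 6 decimals).
||x|| = sqrt(7.7184^2 + 4.768^2 + 2.8394^2 + (-6.4678)^2) = 11.497919
Step 2: Project.
Since ||x|| > R, scale = R/||x|| = 6/11.497919 = 0.521834, proj(x) = scale * x
proj(x) = [4.027724, 2.488105, 1.481695, -3.375118]
Step 3: Dot product.
a^T * proj(x) = 2*4.027724 - 4*2.488105 + 2*1.481695 + 1*(-3.375118) = -2.3087


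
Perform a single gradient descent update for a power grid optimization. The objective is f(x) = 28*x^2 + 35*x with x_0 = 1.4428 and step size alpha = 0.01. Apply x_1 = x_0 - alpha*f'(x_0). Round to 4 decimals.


We compute the gradient at x_0 and apply the update.
f'(x) = 56*x + 35
f'(1.4428) = 56*1.4428 + 35 = 115.7968
x_1 = 1.4428 - 0.01*115.7968 = 0.2848


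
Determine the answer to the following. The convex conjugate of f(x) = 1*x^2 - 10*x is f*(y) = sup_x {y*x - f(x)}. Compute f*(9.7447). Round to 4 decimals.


f*(y) = sup_x {y*x - a*x^2 - b*x} = sup_x {(y-b)*x - a*x^2}
FOC: (y - b) - 2a*x = 0 => x* = (y - b)/(2a)
x* = (9.7447 + 10)/(2*1) = 9.8724
f*(9.7447) = (y-b)^2/(4a) = (9.7447 + 10)^2/(4*1)
= 389.8532/4 = 97.4633


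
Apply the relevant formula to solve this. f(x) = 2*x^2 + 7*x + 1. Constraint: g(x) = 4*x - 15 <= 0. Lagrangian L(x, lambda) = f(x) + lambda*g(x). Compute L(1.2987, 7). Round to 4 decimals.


Step 1: Evaluate f(x).
f(1.2987) = 2*1.2987^2 + 7*1.2987 + 1 = 13.4641
Step 2: Evaluate g(x).
g(1.2987) = 4*1.2987 - 15 = -9.8052
Step 3: Compute Lagrangian.
L = 13.4641 + 7*-9.8052 = -55.1723


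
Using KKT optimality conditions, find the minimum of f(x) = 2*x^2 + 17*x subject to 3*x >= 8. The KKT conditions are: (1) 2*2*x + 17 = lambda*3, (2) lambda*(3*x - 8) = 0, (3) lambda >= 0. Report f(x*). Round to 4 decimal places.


Step 1: Try lambda = 0 (constraint inactive).
x_unc = -17/(2*2) = -4.25
Check: 3*-4.25 = -12.75 < 8 -- violated!
Step 2: Constraint must be active: 3*x = 8
x* = 8/3 = 2.6667 (rounded; the exact value 8/3 is used below)
lambda = (2*2*(8/3) + 17)/3 = 9.2222
Step 3: Compute optimal value.
f(x*) = 2*(8/3)^2 + 17*(8/3) = 59.5556


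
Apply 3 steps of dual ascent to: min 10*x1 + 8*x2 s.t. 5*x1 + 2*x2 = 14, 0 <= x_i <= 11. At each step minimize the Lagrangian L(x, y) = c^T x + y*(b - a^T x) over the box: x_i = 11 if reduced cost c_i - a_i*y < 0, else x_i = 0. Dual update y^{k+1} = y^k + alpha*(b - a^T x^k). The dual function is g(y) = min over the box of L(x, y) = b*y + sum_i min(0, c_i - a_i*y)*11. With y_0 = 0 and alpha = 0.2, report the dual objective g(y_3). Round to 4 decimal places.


Dual ascent for LP: min 10*x1 + 8*x2, 5*x1 + 2*x2 = 14, 0 <= x_i <= 11
Step 1: y^k = 0.0, reduced costs: (10.0, 8.0)
  x^k = (0.0, 0.0), subgradient = b - a^T x = 14.0
  y^{k+1} = 0.0 + 0.2*14.0 = 2.8
Step 2: y^k = 2.8, reduced costs: (-4.0, 2.4)
  x^k = (11.0, 0.0), subgradient = b - a^T x = -41.0
  y^{k+1} = 2.8 + 0.2*-41.0 = -5.4
Step 3: y^k = -5.4, reduced costs: (37.0, 18.8)
  x^k = (0.0, 0.0), subgradient = b - a^T x = 14.0
  y^{k+1} = -5.4 + 0.2*14.0 = -2.6
Dual objective at y_3 = -2.6: reduced costs (23.0, 13.2), box minimizer x = (0.0, 0.0)
g(y_3) = b*y + (c1 - a1*y)*x1 + (c2 - a2*y)*x2 = 14*(-2.6) + 23.0*0.0 + 13.2*0.0 = -36.4 + 0.0 + 0.0 = -36.4


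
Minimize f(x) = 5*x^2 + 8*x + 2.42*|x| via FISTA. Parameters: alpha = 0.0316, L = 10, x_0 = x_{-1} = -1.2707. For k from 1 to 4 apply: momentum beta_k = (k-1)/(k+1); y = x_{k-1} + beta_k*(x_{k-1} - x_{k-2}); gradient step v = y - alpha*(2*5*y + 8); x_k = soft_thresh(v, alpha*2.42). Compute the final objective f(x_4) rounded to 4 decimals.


FISTA on f(x) = 5*x^2 + 8*x + 2.42*|x|
L = 10, alpha = 0.0316
Iteration 1: beta = 0.0, y = -1.2707 + 0.0*(-1.2707 + 1.2707) = -1.2707
  grad(y) = -4.707, v = y - alpha*grad = -1.122
  prox(v) = soft_thresh(-1.122, 0.0765) = -1.0455
Iteration 2: beta = 0.3333, y = -1.0455 + 0.3333*(-1.0455 + 1.2707) = -0.9704
  grad(y) = -1.7042, v = y - alpha*grad = -0.9166
  prox(v) = soft_thresh(-0.9166, 0.0765) = -0.8401
Iteration 3: beta = 0.5, y = -0.8401 + 0.5*(-0.8401 + 1.0455) = -0.7374
  grad(y) = 0.626, v = y - alpha*grad = -0.7572
  prox(v) = soft_thresh(-0.7572, 0.0765) = -0.6807
Iteration 4: beta = 0.6, y = -0.6807 + 0.6*(-0.6807 + 0.8401) = -0.5851
  grad(y) = 2.1493, v = y - alpha*grad = -0.653
  prox(v) = soft_thresh(-0.653, 0.0765) = -0.5765
f(x_4) = 5*(-0.5765)^2 + 8*(-0.5765) + 2.42*|-0.5765| = -1.5551


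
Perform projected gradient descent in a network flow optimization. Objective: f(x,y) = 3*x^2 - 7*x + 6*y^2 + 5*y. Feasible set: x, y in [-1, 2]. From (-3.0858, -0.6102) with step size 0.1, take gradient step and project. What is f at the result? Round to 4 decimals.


Step 1: Compute gradient at (-3.0858, -0.6102).
grad_x = 2*3*-3.0858 - 7 = -25.5148
grad_y = 2*6*-0.6102 + 5 = -2.3224
Step 2: Gradient step.
x_raw = -3.0858 - 0.1*-25.5148 = -0.5343
y_raw = -0.6102 - 0.1*-2.3224 = -0.378
Step 3: Project onto [-1, 2].
x_proj = clip(-0.5343) = -0.5343
y_proj = clip(-0.378) = -0.378
Step 4: Evaluate f.
f(-0.5343, -0.378) = 3.5641


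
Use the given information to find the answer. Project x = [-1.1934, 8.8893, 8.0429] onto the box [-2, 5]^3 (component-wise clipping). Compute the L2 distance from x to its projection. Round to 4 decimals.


Project each component onto [-2, 5].
clip(-1.1934) = -1.1934, clip(8.8893) = 5.0, clip(8.0429) = 5.0
Projection = [-1.1934, 5.0, 5.0]
Squared diffs: [0.0, 15.1267, 9.2592]
Distance = sqrt(24.3859) = 4.9382


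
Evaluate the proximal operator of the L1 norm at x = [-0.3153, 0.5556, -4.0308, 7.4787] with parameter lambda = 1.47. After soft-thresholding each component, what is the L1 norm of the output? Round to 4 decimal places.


Soft-thresholding with lambda = 1.47:
prox(-0.3153) = sign(-0.3153)*max(|-0.3153| - 1.47, 0) = 0.0
prox(0.5556) = sign(0.5556)*max(|0.5556| - 1.47, 0) = 0.0
prox(-4.0308) = sign(-4.0308)*max(|-4.0308| - 1.47, 0) = -2.5608
prox(7.4787) = sign(7.4787)*max(|7.4787| - 1.47, 0) = 6.0087
prox(x) = [0.0, 0.0, -2.5608, 6.0087]
||prox(x)||_1 = 0.0 + 0.0 + 2.5608 + 6.0087 = 8.5695


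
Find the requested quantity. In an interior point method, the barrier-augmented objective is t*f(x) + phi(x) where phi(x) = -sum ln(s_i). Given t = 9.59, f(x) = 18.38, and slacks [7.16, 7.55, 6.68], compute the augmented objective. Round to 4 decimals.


Step 1: Compute log-barrier.
ln values: [1.9685, 2.0215, 1.8991]
phi = -(1.9685 + 2.0215 + 1.8991) = -5.8892
Step 2: Compute augmented objective.
t*f(x) = 9.59*18.38 = 176.2642
Total = 176.2642 - 5.8892 = 170.375


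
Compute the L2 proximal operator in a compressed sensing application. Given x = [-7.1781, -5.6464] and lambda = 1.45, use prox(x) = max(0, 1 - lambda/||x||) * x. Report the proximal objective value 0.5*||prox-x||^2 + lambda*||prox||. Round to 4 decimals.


Step 1: Compute ||x||.
||x|| = 9.1327
Step 2: Compute scaling factor.
scale = max(0, 1 - 1.45/9.1327) = 0.8412
Step 3: prox(x) = [-6.0384, -4.7499]
||prox(x)|| = 7.6827
Step 4: Proximal objective.
0.5*||prox-x||^2 = 1.0513
lambda*||prox|| = 11.1399
Total = 12.1912


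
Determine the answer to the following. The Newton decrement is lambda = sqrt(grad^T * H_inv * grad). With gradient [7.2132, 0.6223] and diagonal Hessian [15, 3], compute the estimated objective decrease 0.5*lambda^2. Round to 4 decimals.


Step 1: H is diagonal, so H^(-1) * g = [0.4809, 0.2074].
Step 2: g^T H^(-1) g = sum_i g_i^2 / H_ii
  = (7.2132)^2/15 + (0.6223)^2/3
  = 3.4687 + 0.1291 = 3.5978
Step 3: Objective decrease = 0.5 * g^T H^(-1) g = 1.7989


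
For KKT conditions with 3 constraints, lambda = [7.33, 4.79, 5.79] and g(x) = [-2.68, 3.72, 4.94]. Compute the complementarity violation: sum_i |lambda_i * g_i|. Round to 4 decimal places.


KKT complementary slackness check:
lambda_1 * g_1 = 7.33 * -2.68 = -19.6444
lambda_2 * g_2 = 4.79 * 3.72 = 17.8188
lambda_3 * g_3 = 5.79 * 4.94 = 28.6026
Total violation = 19.6444 + 17.8188 + 28.6026 = 66.0658


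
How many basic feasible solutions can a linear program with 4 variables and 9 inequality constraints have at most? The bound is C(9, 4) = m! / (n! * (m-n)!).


Each vertex corresponds to some choice of n active constraints out of m, so the number of vertices is at most C(m, n) = m! / (n!(m-n)!).
m = 9, n = 4
Numerator: 9 * 8 * 7 * 6
Denominator: 4! = 24
C(9, 4) = 126


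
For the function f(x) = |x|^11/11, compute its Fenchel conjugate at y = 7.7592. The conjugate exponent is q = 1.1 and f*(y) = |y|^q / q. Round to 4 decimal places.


The conjugate exponent q satisfies 1/p + 1/q = 1.
p = 11, so q = 11/(11 - 1) = 1.1
|y|^q = 7.7592^1.1 = 9.5235
f*(7.7592) = 9.5235 / 1.1 = 8.6578


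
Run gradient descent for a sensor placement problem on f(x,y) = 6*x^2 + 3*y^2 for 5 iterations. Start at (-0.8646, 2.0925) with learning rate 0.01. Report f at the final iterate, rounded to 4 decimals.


Gradient descent on f(x,y) = 6*x^2 + 3*y^2.
Starting point: (-0.8646, 2.0925), alpha = 0.01
Step 1: grad_x = 2*6*-0.8646 = -10.3752, grad_y = 2*3*2.0925 = 12.555
  x_1 = -0.8646 - 0.01*-10.3752 = -0.7608
  y_1 = 2.0925 - 0.01*12.555 = 1.967
Step 2: grad_x = 2*6*-0.7608 = -9.1302, grad_y = 2*3*1.967 = 11.8017
  x_2 = -0.7608 - 0.01*-9.1302 = -0.6695
  y_2 = 1.967 - 0.01*11.8017 = 1.8489
Step 3: grad_x = 2*6*-0.6695 = -8.0346, grad_y = 2*3*1.8489 = 11.0936
  x_3 = -0.6695 - 0.01*-8.0346 = -0.5892
  y_3 = 1.8489 - 0.01*11.0936 = 1.738
Step 4: grad_x = 2*6*-0.5892 = -7.0704, grad_y = 2*3*1.738 = 10.428
  x_4 = -0.5892 - 0.01*-7.0704 = -0.5185
  y_4 = 1.738 - 0.01*10.428 = 1.6337
Step 5: grad_x = 2*6*-0.5185 = -6.222, grad_y = 2*3*1.6337 = 9.8023
  x_5 = -0.5185 - 0.01*-6.222 = -0.4563
  y_5 = 1.6337 - 0.01*9.8023 = 1.5357
f(-0.4563, 1.5357) = 6*(-0.4563)^2 + 3*1.5357^2 = 8.3242


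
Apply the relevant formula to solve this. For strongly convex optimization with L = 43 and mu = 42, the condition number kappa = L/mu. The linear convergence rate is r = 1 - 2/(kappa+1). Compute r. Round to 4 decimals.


Step 1: Compute the condition number.
kappa = L/mu = 43/42 = 1.0238
Step 2: Compute the convergence rate.
r = 1 - 2/(kappa + 1) = 1 - 2*mu/(L + mu) = (L - mu)/(L + mu) = 1/85 = 0.0118


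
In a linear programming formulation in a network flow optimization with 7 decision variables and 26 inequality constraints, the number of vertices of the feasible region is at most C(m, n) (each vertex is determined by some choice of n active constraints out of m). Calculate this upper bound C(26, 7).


Each vertex corresponds to some choice of n active constraints out of m, so the number of vertices is at most C(m, n) = m! / (n!(m-n)!).
m = 26, n = 7
Numerator: 26 * 25 * 24 * 23 * 22 * 21 * 20
Denominator: 7! = 5040
C(26, 7) = 657800


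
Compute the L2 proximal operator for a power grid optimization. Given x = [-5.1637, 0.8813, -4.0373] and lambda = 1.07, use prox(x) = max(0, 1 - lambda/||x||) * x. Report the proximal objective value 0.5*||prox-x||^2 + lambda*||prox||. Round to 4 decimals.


Step 1: Compute ||x||.
||x|| = 6.6136
Step 2: Compute scaling factor.
scale = max(0, 1 - 1.07/6.6136) = 0.8382
Step 3: prox(x) = [-4.3283, 0.7387, -3.3841]
||prox(x)|| = 5.5436
Step 4: Proximal objective.
0.5*||prox-x||^2 = 0.5725
lambda*||prox|| = 5.9317
Total = 6.5041


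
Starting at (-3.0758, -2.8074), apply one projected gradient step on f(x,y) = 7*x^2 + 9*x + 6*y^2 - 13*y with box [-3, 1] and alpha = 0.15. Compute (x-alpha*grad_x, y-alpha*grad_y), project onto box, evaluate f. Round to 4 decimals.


Step 1: Compute gradient at (-3.0758, -2.8074).
grad_x = 2*7*-3.0758 + 9 = -34.0612
grad_y = 2*6*-2.8074 - 13 = -46.6888
Step 2: Gradient step.
x_raw = -3.0758 - 0.15*-34.0612 = 2.0334
y_raw = -2.8074 - 0.15*-46.6888 = 4.1959
Step 3: Project onto [-3, 1].
x_proj = clip(2.0334) = 1.0
y_proj = clip(4.1959) = 1.0
Step 4: Evaluate f.
f(1.0, 1.0) = 9.0


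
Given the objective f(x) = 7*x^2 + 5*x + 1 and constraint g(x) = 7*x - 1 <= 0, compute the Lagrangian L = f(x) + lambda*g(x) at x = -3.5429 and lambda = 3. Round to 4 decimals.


Step 1: Evaluate f(x).
f(-3.5429) = 7*(-3.5429)^2 + 5*(-3.5429) + 1 = 71.1505
Step 2: Evaluate g(x).
g(-3.5429) = 7*-3.5429 - 1 = -25.8003
Step 3: Compute Lagrangian.
L = 71.1505 + 3*-25.8003 = -6.2504


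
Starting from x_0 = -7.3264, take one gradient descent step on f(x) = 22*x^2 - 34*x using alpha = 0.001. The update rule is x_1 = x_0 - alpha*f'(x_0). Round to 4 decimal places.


We compute the gradient at x_0 and apply the update.
f'(x) = 44*x - 34
f'(-7.3264) = 44*-7.3264 - 34 = -356.3616
x_1 = -7.3264 - 0.001*-356.3616 = -6.97
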